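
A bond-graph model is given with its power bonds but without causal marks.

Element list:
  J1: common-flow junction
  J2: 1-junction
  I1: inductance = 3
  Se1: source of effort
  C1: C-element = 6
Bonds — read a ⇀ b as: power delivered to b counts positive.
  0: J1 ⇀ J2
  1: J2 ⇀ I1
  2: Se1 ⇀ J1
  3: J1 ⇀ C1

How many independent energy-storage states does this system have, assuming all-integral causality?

bond 2 stroke→J1  (source Se1 imposes e)
bond 1 stroke→I1  (I1: I, integral causality)
bond 0 stroke→J2  (common-f at J2 fixed by 1)
bond 3 stroke→J1  (J1: bond 0 brought flow, rest push out)

2  (C1, I1 all integral)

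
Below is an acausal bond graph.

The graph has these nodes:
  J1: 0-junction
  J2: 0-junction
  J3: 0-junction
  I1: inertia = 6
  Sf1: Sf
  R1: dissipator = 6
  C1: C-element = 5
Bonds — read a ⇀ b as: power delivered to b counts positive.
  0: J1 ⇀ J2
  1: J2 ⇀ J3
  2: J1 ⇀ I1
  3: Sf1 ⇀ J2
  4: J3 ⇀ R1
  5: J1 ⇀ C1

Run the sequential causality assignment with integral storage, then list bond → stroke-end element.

β0 →J2
β1 →J3
β2 →I1
β3 →Sf1
β4 →R1
β5 →J1

bond 3 stroke→Sf1  (source Sf1 imposes f)
bond 2 stroke→I1  (prefer integral on I1)
bond 5 stroke→J1  (C1: C, integral causality)
bond 0 stroke→J2  (0-jn J1 has e-setter on 5)
bond 1 stroke→J3  (J2: bond 0 brought effort, rest push out)
bond 4 stroke→R1  (J3 effort already set via bond 1)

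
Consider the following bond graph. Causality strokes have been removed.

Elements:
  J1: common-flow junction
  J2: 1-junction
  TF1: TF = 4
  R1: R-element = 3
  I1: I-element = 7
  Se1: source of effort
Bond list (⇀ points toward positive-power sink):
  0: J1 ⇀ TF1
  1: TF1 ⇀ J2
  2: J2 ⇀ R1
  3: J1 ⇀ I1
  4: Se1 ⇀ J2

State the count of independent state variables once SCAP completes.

1  (I1 all integral)

b4 stroke at J2  (source Se1 imposes e)
b3 stroke at I1  (I1: I, integral causality)
b0 stroke at J1  (J1: bond 3 brought flow, rest push out)
b1 stroke at TF1  (through TF1, causality passes straight; one stroke at TF1)
b2 stroke at J2  (1-jn J2 has f-setter on 1)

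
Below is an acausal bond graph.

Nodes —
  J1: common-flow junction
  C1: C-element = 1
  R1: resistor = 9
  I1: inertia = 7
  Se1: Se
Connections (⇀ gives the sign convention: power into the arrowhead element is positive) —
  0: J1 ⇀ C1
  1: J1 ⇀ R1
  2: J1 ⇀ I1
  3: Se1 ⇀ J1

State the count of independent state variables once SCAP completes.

2  (C1, I1 all integral)

β3 stroke→J1  (source Se1 imposes e)
β0 stroke→J1  (C1 outputs effort q/C1)
β2 stroke→I1  (I1 integral (f out))
β1 stroke→J1  (1-jn J1 has f-setter on 2)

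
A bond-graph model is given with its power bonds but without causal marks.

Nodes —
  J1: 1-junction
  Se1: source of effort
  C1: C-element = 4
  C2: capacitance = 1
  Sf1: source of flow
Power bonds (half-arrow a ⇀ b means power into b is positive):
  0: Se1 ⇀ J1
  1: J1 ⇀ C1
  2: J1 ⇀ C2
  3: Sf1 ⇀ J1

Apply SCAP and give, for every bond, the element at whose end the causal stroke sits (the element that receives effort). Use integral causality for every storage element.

bond 0 stroke at J1
bond 1 stroke at J1
bond 2 stroke at J1
bond 3 stroke at Sf1

#0 stroke→J1  (source Se1 imposes e)
#3 stroke→Sf1  (Sf1 (Sf) sets flow on bond)
#1 stroke→J1  (1-jn J1 has f-setter on 3)
#2 stroke→J1  (J1 flow already set via bond 3)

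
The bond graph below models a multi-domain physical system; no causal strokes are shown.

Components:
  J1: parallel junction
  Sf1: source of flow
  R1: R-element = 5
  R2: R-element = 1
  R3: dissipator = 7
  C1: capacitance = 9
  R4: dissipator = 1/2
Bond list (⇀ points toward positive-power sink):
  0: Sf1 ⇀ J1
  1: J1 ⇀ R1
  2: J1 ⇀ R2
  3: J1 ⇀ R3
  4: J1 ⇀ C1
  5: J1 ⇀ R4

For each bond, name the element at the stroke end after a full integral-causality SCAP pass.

#0 |Sf1
#1 |R1
#2 |R2
#3 |R3
#4 |J1
#5 |R4

b0 stroke at Sf1  (Sf1 fixes flow; stroke at Sf1)
b4 stroke at J1  (C1: C, integral causality)
b1 stroke at R1  (J1 effort already set via bond 4)
b2 stroke at R2  (0-jn J1 has e-setter on 4)
b3 stroke at R3  (0-jn J1 has e-setter on 4)
b5 stroke at R4  (common-e at J1 fixed by 4)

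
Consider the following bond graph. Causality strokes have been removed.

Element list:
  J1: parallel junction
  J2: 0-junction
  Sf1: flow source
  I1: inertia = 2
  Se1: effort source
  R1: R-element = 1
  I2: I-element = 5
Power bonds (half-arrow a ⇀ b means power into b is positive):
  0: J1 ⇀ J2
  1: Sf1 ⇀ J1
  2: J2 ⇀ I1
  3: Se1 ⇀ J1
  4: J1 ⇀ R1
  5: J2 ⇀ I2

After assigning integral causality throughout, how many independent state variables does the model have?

β1 →Sf1  (source Sf1 imposes f)
β3 →J1  (Se1: effort source, stroke at far end)
β0 →J2  (common-e at J1 fixed by 3)
β4 →R1  (J1 effort already set via bond 3)
β2 →I1  (0-jn J2 has e-setter on 0)
β5 →I2  (common-e at J2 fixed by 0)

2  (I1, I2 all integral)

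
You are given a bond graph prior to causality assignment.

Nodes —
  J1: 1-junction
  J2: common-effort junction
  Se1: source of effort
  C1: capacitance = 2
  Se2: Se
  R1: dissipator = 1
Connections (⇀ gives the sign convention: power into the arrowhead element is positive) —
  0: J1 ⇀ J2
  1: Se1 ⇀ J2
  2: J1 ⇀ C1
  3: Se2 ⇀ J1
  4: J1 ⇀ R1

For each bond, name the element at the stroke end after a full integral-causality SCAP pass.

β1 |J2  (Se1: effort source, stroke at far end)
β3 |J1  (Se2 (Se) sets effort on bond)
β0 |J1  (J2: bond 1 brought effort, rest push out)
β2 |J1  (C1 outputs effort q/C1)
β4 |R1  (only one flow-in slot at J1)

β0 stroke at J1
β1 stroke at J2
β2 stroke at J1
β3 stroke at J1
β4 stroke at R1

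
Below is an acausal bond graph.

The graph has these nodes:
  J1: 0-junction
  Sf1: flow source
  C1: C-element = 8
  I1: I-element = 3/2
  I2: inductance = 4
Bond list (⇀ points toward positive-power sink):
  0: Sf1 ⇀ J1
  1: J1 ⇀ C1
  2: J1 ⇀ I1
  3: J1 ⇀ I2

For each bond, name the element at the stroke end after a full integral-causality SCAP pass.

β0 |Sf1  (Sf1 fixes flow; stroke at Sf1)
β1 |J1  (C1 outputs effort q/C1)
β2 |I1  (J1: bond 1 brought effort, rest push out)
β3 |I2  (0-jn J1 has e-setter on 1)

#0 stroke→Sf1
#1 stroke→J1
#2 stroke→I1
#3 stroke→I2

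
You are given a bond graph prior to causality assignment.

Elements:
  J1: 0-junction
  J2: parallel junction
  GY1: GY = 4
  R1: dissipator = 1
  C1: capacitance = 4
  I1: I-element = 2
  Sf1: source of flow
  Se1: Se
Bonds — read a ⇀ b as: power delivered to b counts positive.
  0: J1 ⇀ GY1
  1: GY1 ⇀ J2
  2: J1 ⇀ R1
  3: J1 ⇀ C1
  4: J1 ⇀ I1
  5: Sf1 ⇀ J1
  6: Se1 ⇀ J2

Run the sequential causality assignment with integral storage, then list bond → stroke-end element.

#0 stroke at GY1
#1 stroke at GY1
#2 stroke at R1
#3 stroke at J1
#4 stroke at I1
#5 stroke at Sf1
#6 stroke at J2

β5 stroke→Sf1  (Sf1 (Sf) sets flow on bond)
β6 stroke→J2  (Se1 fixes effort; stroke away)
β1 stroke→GY1  (common-e at J2 fixed by 6)
β0 stroke→GY1  (through GY1, causality inverts; strokes same side of GY1)
β3 stroke→J1  (C1: C, integral causality)
β2 stroke→R1  (J1 effort already set via bond 3)
β4 stroke→I1  (J1 effort already set via bond 3)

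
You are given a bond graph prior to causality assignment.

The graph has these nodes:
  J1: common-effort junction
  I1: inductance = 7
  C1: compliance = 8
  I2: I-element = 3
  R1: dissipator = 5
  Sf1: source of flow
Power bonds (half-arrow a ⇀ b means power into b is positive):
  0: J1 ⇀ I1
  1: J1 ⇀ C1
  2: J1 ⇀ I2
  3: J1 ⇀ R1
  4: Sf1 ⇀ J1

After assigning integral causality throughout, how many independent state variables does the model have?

β4 →Sf1  (Sf1 fixes flow; stroke at Sf1)
β0 →I1  (I1 integral (f out))
β1 →J1  (prefer integral on C1)
β2 →I2  (J1: bond 1 brought effort, rest push out)
β3 →R1  (common-e at J1 fixed by 1)

3  (C1, I1, I2 all integral)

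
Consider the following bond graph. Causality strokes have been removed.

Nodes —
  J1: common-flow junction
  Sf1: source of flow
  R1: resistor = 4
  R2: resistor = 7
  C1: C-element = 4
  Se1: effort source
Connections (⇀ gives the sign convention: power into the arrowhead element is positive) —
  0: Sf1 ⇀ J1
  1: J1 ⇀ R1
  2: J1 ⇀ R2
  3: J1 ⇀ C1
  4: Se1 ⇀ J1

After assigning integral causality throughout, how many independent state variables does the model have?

1  (C1 all integral)

b0 stroke→Sf1  (Sf1: flow source, stroke at near end)
b4 stroke→J1  (source Se1 imposes e)
b1 stroke→J1  (J1: bond 0 brought flow, rest push out)
b2 stroke→J1  (J1 flow already set via bond 0)
b3 stroke→J1  (J1 flow already set via bond 0)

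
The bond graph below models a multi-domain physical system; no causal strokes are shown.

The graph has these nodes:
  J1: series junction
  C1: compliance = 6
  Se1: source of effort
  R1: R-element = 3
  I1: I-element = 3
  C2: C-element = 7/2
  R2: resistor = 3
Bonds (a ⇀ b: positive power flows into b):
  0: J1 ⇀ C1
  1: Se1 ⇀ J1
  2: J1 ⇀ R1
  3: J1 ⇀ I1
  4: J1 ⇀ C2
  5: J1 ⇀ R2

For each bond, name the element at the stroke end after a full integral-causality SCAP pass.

#1 →J1  (Se1 (Se) sets effort on bond)
#0 →J1  (C1 outputs effort q/C1)
#3 →I1  (I1: I, integral causality)
#2 →J1  (1-jn J1 has f-setter on 3)
#4 →J1  (1-jn J1 has f-setter on 3)
#5 →J1  (J1 flow already set via bond 3)

b0 stroke at J1
b1 stroke at J1
b2 stroke at J1
b3 stroke at I1
b4 stroke at J1
b5 stroke at J1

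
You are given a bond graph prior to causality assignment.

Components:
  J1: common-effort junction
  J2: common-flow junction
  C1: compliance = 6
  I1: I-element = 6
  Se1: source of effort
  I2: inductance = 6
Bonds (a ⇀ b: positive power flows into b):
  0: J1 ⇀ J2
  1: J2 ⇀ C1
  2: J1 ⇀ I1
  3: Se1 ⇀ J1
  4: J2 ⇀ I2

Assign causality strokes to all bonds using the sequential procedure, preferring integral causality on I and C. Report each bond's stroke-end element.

#3 →J1  (Se1: effort source, stroke at far end)
#0 →J2  (0-jn J1 has e-setter on 3)
#2 →I1  (J1: bond 3 brought effort, rest push out)
#1 →J2  (prefer integral on C1)
#4 →I2  (J2: last free bond brings flow in)

β0 |J2
β1 |J2
β2 |I1
β3 |J1
β4 |I2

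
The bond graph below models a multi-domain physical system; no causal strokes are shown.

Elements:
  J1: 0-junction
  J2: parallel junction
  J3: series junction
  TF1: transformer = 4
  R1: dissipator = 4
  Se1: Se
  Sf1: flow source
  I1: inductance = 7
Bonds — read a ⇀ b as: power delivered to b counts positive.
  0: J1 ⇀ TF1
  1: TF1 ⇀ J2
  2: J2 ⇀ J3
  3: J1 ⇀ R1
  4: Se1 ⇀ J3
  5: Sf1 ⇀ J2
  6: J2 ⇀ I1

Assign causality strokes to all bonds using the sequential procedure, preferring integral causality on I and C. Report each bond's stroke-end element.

β0 →J1
β1 →TF1
β2 →J2
β3 →R1
β4 →J3
β5 →Sf1
β6 →I1

β4 stroke at J3  (source Se1 imposes e)
β5 stroke at Sf1  (Sf1 (Sf) sets flow on bond)
β2 stroke at J2  (J3 needs exactly one f-in)
β1 stroke at TF1  (0-jn J2 has e-setter on 2)
β6 stroke at I1  (J2: bond 2 brought effort, rest push out)
β0 stroke at J1  (through TF1, causality passes straight; one stroke at TF1)
β3 stroke at R1  (J1: bond 0 brought effort, rest push out)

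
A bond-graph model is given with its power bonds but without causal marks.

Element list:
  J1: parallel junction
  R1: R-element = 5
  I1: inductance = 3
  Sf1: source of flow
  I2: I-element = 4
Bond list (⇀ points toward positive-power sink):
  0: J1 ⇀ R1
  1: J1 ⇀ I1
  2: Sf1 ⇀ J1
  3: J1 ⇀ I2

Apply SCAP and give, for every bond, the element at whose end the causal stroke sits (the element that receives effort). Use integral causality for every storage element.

b2 stroke→Sf1  (Sf1 fixes flow; stroke at Sf1)
b1 stroke→I1  (I1 outputs flow p/I1)
b3 stroke→I2  (I2 integral (f out))
b0 stroke→J1  (J1 needs exactly one e-in)

b0 stroke at J1
b1 stroke at I1
b2 stroke at Sf1
b3 stroke at I2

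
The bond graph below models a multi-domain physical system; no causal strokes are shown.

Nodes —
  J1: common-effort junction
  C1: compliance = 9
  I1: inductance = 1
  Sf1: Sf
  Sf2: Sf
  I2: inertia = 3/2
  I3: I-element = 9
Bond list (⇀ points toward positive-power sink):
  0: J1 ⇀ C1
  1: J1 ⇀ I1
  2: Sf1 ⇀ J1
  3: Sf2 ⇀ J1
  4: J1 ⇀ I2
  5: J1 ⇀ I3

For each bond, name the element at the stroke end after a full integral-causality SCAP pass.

#0 →J1
#1 →I1
#2 →Sf1
#3 →Sf2
#4 →I2
#5 →I3

bond 2 stroke at Sf1  (Sf1: flow source, stroke at near end)
bond 3 stroke at Sf2  (source Sf2 imposes f)
bond 0 stroke at J1  (C1 integral (e out))
bond 1 stroke at I1  (J1: bond 0 brought effort, rest push out)
bond 4 stroke at I2  (0-jn J1 has e-setter on 0)
bond 5 stroke at I3  (0-jn J1 has e-setter on 0)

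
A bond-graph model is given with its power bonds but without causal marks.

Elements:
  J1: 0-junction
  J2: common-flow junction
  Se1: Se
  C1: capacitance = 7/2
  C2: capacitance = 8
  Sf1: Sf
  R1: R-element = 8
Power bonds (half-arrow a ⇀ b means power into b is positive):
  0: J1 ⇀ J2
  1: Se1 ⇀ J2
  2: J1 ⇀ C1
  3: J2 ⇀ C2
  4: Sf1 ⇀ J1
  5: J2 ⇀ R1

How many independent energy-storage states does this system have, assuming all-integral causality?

b1 stroke→J2  (source Se1 imposes e)
b4 stroke→Sf1  (Sf1 (Sf) sets flow on bond)
b2 stroke→J1  (C1: C, integral causality)
b0 stroke→J2  (0-jn J1 has e-setter on 2)
b3 stroke→J2  (prefer integral on C2)
b5 stroke→R1  (only one flow-in slot at J2)

2  (C1, C2 all integral)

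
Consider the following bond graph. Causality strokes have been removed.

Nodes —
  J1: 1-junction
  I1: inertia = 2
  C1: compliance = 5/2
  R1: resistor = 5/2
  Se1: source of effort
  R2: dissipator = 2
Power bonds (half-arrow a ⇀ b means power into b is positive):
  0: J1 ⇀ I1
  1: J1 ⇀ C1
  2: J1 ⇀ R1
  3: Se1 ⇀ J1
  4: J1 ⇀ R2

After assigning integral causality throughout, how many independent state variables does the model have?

#3 stroke→J1  (Se1: effort source, stroke at far end)
#0 stroke→I1  (I1 outputs flow p/I1)
#1 stroke→J1  (J1 flow already set via bond 0)
#2 stroke→J1  (J1 flow already set via bond 0)
#4 stroke→J1  (J1: bond 0 brought flow, rest push out)

2  (C1, I1 all integral)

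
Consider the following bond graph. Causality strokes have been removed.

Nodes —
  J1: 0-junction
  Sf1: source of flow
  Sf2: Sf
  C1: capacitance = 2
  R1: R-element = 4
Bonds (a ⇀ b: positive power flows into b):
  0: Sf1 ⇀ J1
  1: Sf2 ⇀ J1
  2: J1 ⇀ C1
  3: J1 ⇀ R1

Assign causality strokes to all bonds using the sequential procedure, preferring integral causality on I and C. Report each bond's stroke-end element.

b0 stroke→Sf1  (Sf1: flow source, stroke at near end)
b1 stroke→Sf2  (Sf2 fixes flow; stroke at Sf2)
b2 stroke→J1  (prefer integral on C1)
b3 stroke→R1  (common-e at J1 fixed by 2)

#0 stroke→Sf1
#1 stroke→Sf2
#2 stroke→J1
#3 stroke→R1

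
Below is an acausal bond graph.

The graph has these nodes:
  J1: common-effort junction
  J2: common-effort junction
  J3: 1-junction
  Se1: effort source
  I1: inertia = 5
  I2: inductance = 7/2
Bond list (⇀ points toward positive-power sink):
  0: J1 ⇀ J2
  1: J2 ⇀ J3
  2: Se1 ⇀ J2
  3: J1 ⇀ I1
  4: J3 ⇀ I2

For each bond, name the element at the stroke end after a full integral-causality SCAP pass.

bond 0 stroke at J1
bond 1 stroke at J3
bond 2 stroke at J2
bond 3 stroke at I1
bond 4 stroke at I2

#2 |J2  (Se1 (Se) sets effort on bond)
#0 |J1  (J2 effort already set via bond 2)
#1 |J3  (common-e at J2 fixed by 2)
#4 |I2  (J3: last free bond brings flow in)
#3 |I1  (J1: bond 0 brought effort, rest push out)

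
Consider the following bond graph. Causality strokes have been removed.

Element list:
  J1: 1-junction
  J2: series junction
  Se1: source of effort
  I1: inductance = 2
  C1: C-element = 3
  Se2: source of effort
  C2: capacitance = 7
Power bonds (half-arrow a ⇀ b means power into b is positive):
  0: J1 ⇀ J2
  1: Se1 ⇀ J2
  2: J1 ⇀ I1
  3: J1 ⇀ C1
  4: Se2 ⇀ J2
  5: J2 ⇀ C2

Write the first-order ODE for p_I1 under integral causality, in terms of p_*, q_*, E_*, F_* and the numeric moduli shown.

dp_I1/dt = E_Se1 + E_Se2 - q_C1/3 - q_C2/7

#1 stroke at J2  (Se1 (Se) sets effort on bond)
#4 stroke at J2  (Se2: effort source, stroke at far end)
#2 stroke at I1  (prefer integral on I1)
#0 stroke at J1  (common-f at J1 fixed by 2)
#3 stroke at J1  (common-f at J1 fixed by 2)
#5 stroke at J2  (J2 flow already set via bond 0)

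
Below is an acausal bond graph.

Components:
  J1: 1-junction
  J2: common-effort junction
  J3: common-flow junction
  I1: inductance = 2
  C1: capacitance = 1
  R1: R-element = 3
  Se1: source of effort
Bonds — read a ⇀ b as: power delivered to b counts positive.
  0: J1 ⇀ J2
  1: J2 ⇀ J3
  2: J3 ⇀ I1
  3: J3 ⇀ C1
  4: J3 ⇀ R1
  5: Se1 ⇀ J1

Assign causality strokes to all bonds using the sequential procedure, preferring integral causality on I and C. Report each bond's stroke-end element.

b0 stroke at J2
b1 stroke at J3
b2 stroke at I1
b3 stroke at J3
b4 stroke at J3
b5 stroke at J1

b5 stroke→J1  (Se1: effort source, stroke at far end)
b0 stroke→J2  (J1 needs exactly one f-in)
b1 stroke→J3  (J2 effort already set via bond 0)
b2 stroke→I1  (I1 integral (f out))
b3 stroke→J3  (1-jn J3 has f-setter on 2)
b4 stroke→J3  (1-jn J3 has f-setter on 2)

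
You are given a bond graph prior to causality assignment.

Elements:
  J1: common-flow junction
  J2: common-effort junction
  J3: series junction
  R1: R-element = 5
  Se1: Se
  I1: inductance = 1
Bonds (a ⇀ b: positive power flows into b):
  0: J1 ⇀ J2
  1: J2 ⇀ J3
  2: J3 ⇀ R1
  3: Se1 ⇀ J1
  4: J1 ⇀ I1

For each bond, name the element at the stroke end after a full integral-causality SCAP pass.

#3 |J1  (source Se1 imposes e)
#4 |I1  (prefer integral on I1)
#0 |J1  (J1 flow already set via bond 4)
#1 |J2  (closing 0-jn rule on J2)
#2 |J3  (common-f at J3 fixed by 1)

β0 stroke→J1
β1 stroke→J2
β2 stroke→J3
β3 stroke→J1
β4 stroke→I1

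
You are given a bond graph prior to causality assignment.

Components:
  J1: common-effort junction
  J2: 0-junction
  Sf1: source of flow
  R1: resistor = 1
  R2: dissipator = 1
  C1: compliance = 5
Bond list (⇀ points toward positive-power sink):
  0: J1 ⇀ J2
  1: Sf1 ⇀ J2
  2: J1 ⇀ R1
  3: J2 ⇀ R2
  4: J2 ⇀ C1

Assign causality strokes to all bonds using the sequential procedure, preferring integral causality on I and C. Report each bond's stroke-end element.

bond 0 stroke at J1
bond 1 stroke at Sf1
bond 2 stroke at R1
bond 3 stroke at R2
bond 4 stroke at J2

β1 stroke→Sf1  (source Sf1 imposes f)
β4 stroke→J2  (C1: C, integral causality)
β0 stroke→J1  (J2: bond 4 brought effort, rest push out)
β3 stroke→R2  (common-e at J2 fixed by 4)
β2 stroke→R1  (common-e at J1 fixed by 0)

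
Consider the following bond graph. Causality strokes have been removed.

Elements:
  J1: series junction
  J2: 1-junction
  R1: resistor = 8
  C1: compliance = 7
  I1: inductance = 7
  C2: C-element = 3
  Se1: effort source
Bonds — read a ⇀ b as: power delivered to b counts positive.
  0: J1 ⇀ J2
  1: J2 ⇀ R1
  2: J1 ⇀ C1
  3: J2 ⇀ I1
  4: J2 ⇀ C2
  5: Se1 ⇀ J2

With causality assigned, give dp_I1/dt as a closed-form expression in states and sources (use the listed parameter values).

dp_I1/dt = E_Se1 - 8*p_I1/7 - q_C1/7 - q_C2/3

#5 stroke→J2  (Se1: effort source, stroke at far end)
#2 stroke→J1  (C1 outputs effort q/C1)
#0 stroke→J2  (only one flow-in slot at J1)
#3 stroke→I1  (I1 integral (f out))
#1 stroke→J2  (common-f at J2 fixed by 3)
#4 stroke→J2  (J2: bond 3 brought flow, rest push out)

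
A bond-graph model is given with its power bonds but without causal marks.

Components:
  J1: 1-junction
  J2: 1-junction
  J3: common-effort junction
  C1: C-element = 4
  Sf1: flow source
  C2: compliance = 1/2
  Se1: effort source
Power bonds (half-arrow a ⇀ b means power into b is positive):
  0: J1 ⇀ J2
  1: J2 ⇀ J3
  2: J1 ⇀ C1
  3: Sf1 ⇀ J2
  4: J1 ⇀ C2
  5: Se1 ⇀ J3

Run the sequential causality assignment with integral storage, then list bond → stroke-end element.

β3 →Sf1  (Sf1 (Sf) sets flow on bond)
β5 →J3  (Se1 fixes effort; stroke away)
β0 →J2  (J2 flow already set via bond 3)
β1 →J2  (1-jn J2 has f-setter on 3)
β2 →J1  (common-f at J1 fixed by 0)
β4 →J1  (common-f at J1 fixed by 0)

#0 |J2
#1 |J2
#2 |J1
#3 |Sf1
#4 |J1
#5 |J3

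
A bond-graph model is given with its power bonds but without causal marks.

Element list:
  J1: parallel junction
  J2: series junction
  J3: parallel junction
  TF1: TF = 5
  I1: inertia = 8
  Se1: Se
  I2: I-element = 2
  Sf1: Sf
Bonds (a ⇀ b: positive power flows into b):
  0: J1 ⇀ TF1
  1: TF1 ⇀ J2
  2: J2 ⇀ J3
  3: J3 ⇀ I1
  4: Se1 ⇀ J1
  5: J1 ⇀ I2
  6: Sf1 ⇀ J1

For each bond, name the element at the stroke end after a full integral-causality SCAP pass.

β4 stroke→J1  (source Se1 imposes e)
β6 stroke→Sf1  (Sf1 fixes flow; stroke at Sf1)
β0 stroke→TF1  (J1 effort already set via bond 4)
β5 stroke→I2  (common-e at J1 fixed by 4)
β1 stroke→J2  (TF1 one-in-one-out from 0)
β2 stroke→J3  (only one flow-in slot at J2)
β3 stroke→I1  (J3 effort already set via bond 2)

#0 stroke→TF1
#1 stroke→J2
#2 stroke→J3
#3 stroke→I1
#4 stroke→J1
#5 stroke→I2
#6 stroke→Sf1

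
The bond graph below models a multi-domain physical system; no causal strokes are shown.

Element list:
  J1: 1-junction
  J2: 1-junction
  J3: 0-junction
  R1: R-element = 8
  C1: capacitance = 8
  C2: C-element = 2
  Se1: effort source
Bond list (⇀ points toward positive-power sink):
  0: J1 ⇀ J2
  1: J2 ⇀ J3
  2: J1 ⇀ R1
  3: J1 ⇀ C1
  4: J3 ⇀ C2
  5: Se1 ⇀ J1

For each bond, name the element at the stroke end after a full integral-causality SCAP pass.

β5 stroke→J1  (Se1 fixes effort; stroke away)
β3 stroke→J1  (C1 integral (e out))
β4 stroke→J3  (C2: C, integral causality)
β1 stroke→J2  (0-jn J3 has e-setter on 4)
β0 stroke→J1  (closing 1-jn rule on J2)
β2 stroke→R1  (closing 1-jn rule on J1)

#0 stroke→J1
#1 stroke→J2
#2 stroke→R1
#3 stroke→J1
#4 stroke→J3
#5 stroke→J1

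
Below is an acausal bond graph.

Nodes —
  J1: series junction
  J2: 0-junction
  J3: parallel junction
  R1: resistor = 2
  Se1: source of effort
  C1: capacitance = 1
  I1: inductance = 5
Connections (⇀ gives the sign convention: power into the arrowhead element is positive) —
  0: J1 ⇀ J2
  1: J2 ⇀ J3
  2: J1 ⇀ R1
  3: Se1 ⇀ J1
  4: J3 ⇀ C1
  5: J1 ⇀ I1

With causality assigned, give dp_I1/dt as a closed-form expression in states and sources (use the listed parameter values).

bond 3 stroke at J1  (source Se1 imposes e)
bond 4 stroke at J3  (C1: C, integral causality)
bond 1 stroke at J2  (0-jn J3 has e-setter on 4)
bond 0 stroke at J1  (J2 effort already set via bond 1)
bond 5 stroke at I1  (I1 integral (f out))
bond 2 stroke at J1  (1-jn J1 has f-setter on 5)

dp_I1/dt = E_Se1 - 2*p_I1/5 - q_C1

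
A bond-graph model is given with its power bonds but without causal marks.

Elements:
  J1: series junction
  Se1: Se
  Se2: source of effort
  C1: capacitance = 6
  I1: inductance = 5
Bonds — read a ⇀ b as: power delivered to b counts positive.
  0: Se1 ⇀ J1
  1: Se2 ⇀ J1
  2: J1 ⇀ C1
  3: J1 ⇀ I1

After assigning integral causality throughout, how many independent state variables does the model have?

2  (C1, I1 all integral)

β0 stroke at J1  (Se1 (Se) sets effort on bond)
β1 stroke at J1  (Se2 fixes effort; stroke away)
β2 stroke at J1  (C1 outputs effort q/C1)
β3 stroke at I1  (only one flow-in slot at J1)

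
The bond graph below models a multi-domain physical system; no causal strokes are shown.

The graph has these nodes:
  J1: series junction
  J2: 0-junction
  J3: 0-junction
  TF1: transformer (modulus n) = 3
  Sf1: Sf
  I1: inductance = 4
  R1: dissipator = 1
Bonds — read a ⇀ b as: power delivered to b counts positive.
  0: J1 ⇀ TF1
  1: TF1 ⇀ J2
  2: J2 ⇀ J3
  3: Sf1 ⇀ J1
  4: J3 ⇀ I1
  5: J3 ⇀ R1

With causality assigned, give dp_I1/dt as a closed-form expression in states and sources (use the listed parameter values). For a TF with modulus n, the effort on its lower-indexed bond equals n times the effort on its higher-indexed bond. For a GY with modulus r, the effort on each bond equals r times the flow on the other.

#3 →Sf1  (source Sf1 imposes f)
#0 →J1  (J1 flow already set via bond 3)
#1 →TF1  (TF1 one-in-one-out from 0)
#2 →J2  (closing 0-jn rule on J2)
#4 →I1  (prefer integral on I1)
#5 →J3  (closing 0-jn rule on J3)

dp_I1/dt = 3*F_Sf1 - p_I1/4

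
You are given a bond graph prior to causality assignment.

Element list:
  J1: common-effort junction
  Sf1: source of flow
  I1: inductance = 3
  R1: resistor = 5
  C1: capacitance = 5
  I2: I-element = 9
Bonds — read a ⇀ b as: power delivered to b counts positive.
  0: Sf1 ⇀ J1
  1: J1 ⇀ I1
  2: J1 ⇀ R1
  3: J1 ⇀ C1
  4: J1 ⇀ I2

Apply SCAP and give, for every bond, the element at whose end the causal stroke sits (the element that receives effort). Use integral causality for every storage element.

β0 |Sf1
β1 |I1
β2 |R1
β3 |J1
β4 |I2

#0 stroke→Sf1  (Sf1: flow source, stroke at near end)
#1 stroke→I1  (I1: I, integral causality)
#3 stroke→J1  (C1 outputs effort q/C1)
#2 stroke→R1  (0-jn J1 has e-setter on 3)
#4 stroke→I2  (J1: bond 3 brought effort, rest push out)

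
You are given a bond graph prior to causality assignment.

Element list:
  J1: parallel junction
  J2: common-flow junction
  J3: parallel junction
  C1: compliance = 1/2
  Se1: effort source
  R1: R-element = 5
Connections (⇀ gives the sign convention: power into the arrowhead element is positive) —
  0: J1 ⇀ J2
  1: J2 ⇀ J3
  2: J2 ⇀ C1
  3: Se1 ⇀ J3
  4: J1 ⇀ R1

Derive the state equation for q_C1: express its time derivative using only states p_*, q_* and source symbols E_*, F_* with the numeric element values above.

dq_C1/dt = -E_Se1/5 - 2*q_C1/5

bond 3 stroke at J3  (Se1: effort source, stroke at far end)
bond 1 stroke at J2  (0-jn J3 has e-setter on 3)
bond 2 stroke at J2  (C1 integral (e out))
bond 0 stroke at J1  (J2 needs exactly one f-in)
bond 4 stroke at R1  (common-e at J1 fixed by 0)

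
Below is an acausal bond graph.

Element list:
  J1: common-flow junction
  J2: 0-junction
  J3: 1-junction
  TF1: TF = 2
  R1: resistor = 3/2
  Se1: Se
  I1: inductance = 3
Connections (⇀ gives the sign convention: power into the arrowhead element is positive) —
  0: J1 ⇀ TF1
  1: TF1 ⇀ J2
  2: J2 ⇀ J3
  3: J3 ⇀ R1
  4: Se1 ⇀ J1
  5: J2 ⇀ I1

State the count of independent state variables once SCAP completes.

1  (I1 all integral)

b4 →J1  (Se1: effort source, stroke at far end)
b0 →TF1  (J1 needs exactly one f-in)
b1 →J2  (TF TF1: opposite of bond 0)
b2 →J3  (J2 effort already set via bond 1)
b5 →I1  (common-e at J2 fixed by 1)
b3 →R1  (J3 needs exactly one f-in)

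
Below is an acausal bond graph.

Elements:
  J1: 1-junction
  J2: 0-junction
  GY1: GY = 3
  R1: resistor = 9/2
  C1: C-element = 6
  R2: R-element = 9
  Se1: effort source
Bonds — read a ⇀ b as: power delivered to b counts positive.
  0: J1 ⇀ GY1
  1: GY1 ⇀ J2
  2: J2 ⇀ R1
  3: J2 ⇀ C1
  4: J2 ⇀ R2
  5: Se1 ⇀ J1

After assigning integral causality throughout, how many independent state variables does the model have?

β5 stroke→J1  (Se1: effort source, stroke at far end)
β0 stroke→GY1  (J1 needs exactly one f-in)
β1 stroke→GY1  (GY1: gyrator matches bond 0)
β3 stroke→J2  (C1: C, integral causality)
β2 stroke→R1  (J2 effort already set via bond 3)
β4 stroke→R2  (J2: bond 3 brought effort, rest push out)

1  (C1 all integral)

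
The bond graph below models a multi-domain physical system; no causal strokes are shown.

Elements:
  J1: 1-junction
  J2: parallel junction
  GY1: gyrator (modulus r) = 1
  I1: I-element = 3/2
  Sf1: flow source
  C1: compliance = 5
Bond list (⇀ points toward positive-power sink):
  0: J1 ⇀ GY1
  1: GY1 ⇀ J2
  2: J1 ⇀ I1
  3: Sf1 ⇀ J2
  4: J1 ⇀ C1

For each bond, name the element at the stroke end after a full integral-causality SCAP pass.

β3 |Sf1  (Sf1: flow source, stroke at near end)
β1 |J2  (J2: last free bond brings effort in)
β0 |J1  (GY1: gyrator matches bond 1)
β2 |I1  (I1 integral (f out))
β4 |J1  (1-jn J1 has f-setter on 2)

bond 0 stroke at J1
bond 1 stroke at J2
bond 2 stroke at I1
bond 3 stroke at Sf1
bond 4 stroke at J1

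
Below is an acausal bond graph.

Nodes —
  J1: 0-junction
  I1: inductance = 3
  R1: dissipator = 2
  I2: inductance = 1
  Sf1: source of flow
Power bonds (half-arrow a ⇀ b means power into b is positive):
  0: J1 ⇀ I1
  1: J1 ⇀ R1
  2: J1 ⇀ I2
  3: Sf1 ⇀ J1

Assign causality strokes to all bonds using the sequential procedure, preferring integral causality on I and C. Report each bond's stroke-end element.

bond 3 stroke at Sf1  (Sf1: flow source, stroke at near end)
bond 0 stroke at I1  (I1: I, integral causality)
bond 2 stroke at I2  (I2: I, integral causality)
bond 1 stroke at J1  (closing 0-jn rule on J1)

β0 stroke at I1
β1 stroke at J1
β2 stroke at I2
β3 stroke at Sf1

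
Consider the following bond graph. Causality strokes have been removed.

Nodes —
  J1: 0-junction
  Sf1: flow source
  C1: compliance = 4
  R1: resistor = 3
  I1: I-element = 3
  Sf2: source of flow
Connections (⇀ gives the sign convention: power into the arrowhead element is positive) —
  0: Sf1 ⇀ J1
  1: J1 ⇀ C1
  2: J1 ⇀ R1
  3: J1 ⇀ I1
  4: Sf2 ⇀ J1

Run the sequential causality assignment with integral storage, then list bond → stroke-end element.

bond 0 |Sf1  (Sf1 fixes flow; stroke at Sf1)
bond 4 |Sf2  (source Sf2 imposes f)
bond 1 |J1  (C1 integral (e out))
bond 2 |R1  (common-e at J1 fixed by 1)
bond 3 |I1  (J1: bond 1 brought effort, rest push out)

b0 |Sf1
b1 |J1
b2 |R1
b3 |I1
b4 |Sf2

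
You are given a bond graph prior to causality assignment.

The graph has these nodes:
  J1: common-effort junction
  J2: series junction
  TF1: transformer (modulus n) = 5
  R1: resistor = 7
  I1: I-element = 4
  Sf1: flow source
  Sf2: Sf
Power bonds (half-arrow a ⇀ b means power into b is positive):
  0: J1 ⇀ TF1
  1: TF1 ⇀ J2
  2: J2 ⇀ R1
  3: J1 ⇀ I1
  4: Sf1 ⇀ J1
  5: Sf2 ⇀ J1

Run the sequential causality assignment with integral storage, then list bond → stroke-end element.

b4 stroke at Sf1  (Sf1 fixes flow; stroke at Sf1)
b5 stroke at Sf2  (Sf2 (Sf) sets flow on bond)
b3 stroke at I1  (prefer integral on I1)
b0 stroke at J1  (closing 0-jn rule on J1)
b1 stroke at TF1  (TF1: transformer flips bond 0)
b2 stroke at J2  (1-jn J2 has f-setter on 1)

#0 →J1
#1 →TF1
#2 →J2
#3 →I1
#4 →Sf1
#5 →Sf2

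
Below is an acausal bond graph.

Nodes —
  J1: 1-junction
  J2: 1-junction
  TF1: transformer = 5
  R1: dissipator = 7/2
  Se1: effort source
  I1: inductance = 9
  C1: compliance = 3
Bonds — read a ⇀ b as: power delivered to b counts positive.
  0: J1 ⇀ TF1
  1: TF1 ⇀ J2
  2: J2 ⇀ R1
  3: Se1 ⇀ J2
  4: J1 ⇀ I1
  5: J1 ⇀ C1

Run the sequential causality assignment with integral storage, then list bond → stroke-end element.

b0 |J1
b1 |TF1
b2 |J2
b3 |J2
b4 |I1
b5 |J1

bond 3 →J2  (Se1: effort source, stroke at far end)
bond 4 →I1  (I1 integral (f out))
bond 0 →J1  (common-f at J1 fixed by 4)
bond 5 →J1  (common-f at J1 fixed by 4)
bond 1 →TF1  (TF1: transformer flips bond 0)
bond 2 →J2  (J2 flow already set via bond 1)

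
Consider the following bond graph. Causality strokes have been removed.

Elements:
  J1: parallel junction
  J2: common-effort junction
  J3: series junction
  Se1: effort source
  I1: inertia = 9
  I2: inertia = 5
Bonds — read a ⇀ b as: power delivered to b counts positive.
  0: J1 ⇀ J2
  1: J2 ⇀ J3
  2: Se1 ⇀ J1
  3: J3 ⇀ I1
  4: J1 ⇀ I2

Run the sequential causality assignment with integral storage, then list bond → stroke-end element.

β2 →J1  (source Se1 imposes e)
β0 →J2  (J1: bond 2 brought effort, rest push out)
β4 →I2  (J1 effort already set via bond 2)
β1 →J3  (J2: bond 0 brought effort, rest push out)
β3 →I1  (J3: last free bond brings flow in)

bond 0 stroke→J2
bond 1 stroke→J3
bond 2 stroke→J1
bond 3 stroke→I1
bond 4 stroke→I2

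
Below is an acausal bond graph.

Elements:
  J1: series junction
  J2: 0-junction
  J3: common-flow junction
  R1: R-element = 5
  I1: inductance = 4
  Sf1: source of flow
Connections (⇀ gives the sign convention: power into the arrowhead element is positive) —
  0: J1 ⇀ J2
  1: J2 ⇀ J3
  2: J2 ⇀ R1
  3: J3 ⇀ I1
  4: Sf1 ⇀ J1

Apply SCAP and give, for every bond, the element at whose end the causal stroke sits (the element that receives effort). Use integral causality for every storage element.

#4 stroke at Sf1  (source Sf1 imposes f)
#0 stroke at J1  (J1: bond 4 brought flow, rest push out)
#3 stroke at I1  (I1 outputs flow p/I1)
#1 stroke at J3  (1-jn J3 has f-setter on 3)
#2 stroke at J2  (closing 0-jn rule on J2)

b0 →J1
b1 →J3
b2 →J2
b3 →I1
b4 →Sf1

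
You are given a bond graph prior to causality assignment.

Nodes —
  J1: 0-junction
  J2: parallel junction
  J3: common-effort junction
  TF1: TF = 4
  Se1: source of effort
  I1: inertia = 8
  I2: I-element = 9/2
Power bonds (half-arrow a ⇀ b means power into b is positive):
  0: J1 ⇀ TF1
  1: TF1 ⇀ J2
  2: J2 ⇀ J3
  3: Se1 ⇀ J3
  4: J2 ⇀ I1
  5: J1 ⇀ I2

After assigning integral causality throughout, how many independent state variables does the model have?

β3 stroke→J3  (Se1 fixes effort; stroke away)
β2 stroke→J2  (0-jn J3 has e-setter on 3)
β1 stroke→TF1  (0-jn J2 has e-setter on 2)
β4 stroke→I1  (0-jn J2 has e-setter on 2)
β0 stroke→J1  (through TF1, causality passes straight; one stroke at TF1)
β5 stroke→I2  (0-jn J1 has e-setter on 0)

2  (I1, I2 all integral)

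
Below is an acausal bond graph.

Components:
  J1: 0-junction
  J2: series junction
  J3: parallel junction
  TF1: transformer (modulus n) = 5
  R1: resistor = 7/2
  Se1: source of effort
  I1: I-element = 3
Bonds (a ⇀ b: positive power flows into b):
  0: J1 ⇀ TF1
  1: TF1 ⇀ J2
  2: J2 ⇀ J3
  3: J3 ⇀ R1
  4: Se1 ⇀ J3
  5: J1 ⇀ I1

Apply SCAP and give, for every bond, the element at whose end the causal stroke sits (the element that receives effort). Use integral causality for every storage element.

β0 →J1
β1 →TF1
β2 →J2
β3 →R1
β4 →J3
β5 →I1

#4 →J3  (source Se1 imposes e)
#2 →J2  (J3 effort already set via bond 4)
#3 →R1  (common-e at J3 fixed by 4)
#1 →TF1  (J2 needs exactly one f-in)
#0 →J1  (TF1: transformer flips bond 1)
#5 →I1  (0-jn J1 has e-setter on 0)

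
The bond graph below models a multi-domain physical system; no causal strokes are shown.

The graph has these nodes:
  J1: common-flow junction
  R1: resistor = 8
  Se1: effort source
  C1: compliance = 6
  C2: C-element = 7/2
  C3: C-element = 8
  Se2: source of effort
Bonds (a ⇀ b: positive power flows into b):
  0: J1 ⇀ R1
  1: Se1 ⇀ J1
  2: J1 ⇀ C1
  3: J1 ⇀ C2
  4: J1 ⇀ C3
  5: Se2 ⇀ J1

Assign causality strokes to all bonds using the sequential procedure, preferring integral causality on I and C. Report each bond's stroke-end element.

b1 |J1  (Se1: effort source, stroke at far end)
b5 |J1  (Se2 (Se) sets effort on bond)
b2 |J1  (prefer integral on C1)
b3 |J1  (prefer integral on C2)
b4 |J1  (C3 integral (e out))
b0 |R1  (only one flow-in slot at J1)

β0 stroke at R1
β1 stroke at J1
β2 stroke at J1
β3 stroke at J1
β4 stroke at J1
β5 stroke at J1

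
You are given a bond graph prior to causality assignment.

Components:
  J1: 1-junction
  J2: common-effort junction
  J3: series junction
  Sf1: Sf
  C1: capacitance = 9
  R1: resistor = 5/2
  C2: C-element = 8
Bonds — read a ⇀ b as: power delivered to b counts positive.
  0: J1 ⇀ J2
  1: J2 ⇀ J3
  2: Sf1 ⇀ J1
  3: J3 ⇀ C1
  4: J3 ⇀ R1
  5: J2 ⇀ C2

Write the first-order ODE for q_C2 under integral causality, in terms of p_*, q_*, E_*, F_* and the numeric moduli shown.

dq_C2/dt = F_Sf1 + 2*q_C1/45 - q_C2/20

#2 →Sf1  (Sf1: flow source, stroke at near end)
#0 →J1  (common-f at J1 fixed by 2)
#3 →J3  (C1: C, integral causality)
#5 →J2  (C2: C, integral causality)
#1 →J3  (J2: bond 5 brought effort, rest push out)
#4 →R1  (only one flow-in slot at J3)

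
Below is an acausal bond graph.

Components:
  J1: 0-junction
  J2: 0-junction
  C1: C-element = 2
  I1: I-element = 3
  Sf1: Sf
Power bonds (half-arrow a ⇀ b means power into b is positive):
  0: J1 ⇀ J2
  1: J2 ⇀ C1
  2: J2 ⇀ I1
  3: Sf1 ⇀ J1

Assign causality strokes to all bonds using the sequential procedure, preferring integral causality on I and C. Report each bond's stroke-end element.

#3 stroke→Sf1  (Sf1: flow source, stroke at near end)
#0 stroke→J1  (closing 0-jn rule on J1)
#1 stroke→J2  (prefer integral on C1)
#2 stroke→I1  (0-jn J2 has e-setter on 1)

bond 0 →J1
bond 1 →J2
bond 2 →I1
bond 3 →Sf1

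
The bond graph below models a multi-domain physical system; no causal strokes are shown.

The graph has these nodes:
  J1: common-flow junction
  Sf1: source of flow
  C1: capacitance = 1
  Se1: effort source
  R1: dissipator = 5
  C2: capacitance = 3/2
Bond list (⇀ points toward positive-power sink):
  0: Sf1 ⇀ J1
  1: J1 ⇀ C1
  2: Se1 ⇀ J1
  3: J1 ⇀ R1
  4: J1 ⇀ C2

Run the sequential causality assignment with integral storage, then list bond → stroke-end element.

β0 stroke at Sf1  (source Sf1 imposes f)
β2 stroke at J1  (source Se1 imposes e)
β1 stroke at J1  (1-jn J1 has f-setter on 0)
β3 stroke at J1  (J1: bond 0 brought flow, rest push out)
β4 stroke at J1  (J1: bond 0 brought flow, rest push out)

#0 stroke→Sf1
#1 stroke→J1
#2 stroke→J1
#3 stroke→J1
#4 stroke→J1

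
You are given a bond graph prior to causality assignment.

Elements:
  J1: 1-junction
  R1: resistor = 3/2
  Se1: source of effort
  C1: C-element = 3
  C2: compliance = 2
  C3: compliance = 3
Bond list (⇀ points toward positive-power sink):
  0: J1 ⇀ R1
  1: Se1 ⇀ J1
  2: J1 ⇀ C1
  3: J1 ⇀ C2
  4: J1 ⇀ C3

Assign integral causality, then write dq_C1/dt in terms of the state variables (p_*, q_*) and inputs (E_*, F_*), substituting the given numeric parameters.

b1 stroke→J1  (Se1 fixes effort; stroke away)
b2 stroke→J1  (C1: C, integral causality)
b3 stroke→J1  (prefer integral on C2)
b4 stroke→J1  (C3 integral (e out))
b0 stroke→R1  (J1: last free bond brings flow in)

dq_C1/dt = 2*E_Se1/3 - 2*q_C1/9 - q_C2/3 - 2*q_C3/9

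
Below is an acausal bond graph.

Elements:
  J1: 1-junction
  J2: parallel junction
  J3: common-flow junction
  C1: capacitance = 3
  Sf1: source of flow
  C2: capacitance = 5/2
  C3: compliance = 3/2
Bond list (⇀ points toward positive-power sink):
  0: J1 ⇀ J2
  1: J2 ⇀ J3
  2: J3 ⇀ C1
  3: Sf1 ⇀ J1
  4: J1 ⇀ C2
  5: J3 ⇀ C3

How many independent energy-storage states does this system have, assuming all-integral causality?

bond 3 stroke at Sf1  (Sf1 fixes flow; stroke at Sf1)
bond 0 stroke at J1  (1-jn J1 has f-setter on 3)
bond 4 stroke at J1  (J1 flow already set via bond 3)
bond 1 stroke at J2  (closing 0-jn rule on J2)
bond 2 stroke at J3  (J3 flow already set via bond 1)
bond 5 stroke at J3  (common-f at J3 fixed by 1)

3  (C1, C2, C3 all integral)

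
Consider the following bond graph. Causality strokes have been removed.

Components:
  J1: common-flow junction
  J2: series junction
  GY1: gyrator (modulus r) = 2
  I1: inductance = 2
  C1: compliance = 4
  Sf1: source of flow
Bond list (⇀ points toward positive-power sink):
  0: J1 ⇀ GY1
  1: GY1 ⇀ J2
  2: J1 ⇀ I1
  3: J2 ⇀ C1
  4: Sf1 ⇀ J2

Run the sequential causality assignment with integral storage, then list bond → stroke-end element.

#0 →J1
#1 →J2
#2 →I1
#3 →J2
#4 →Sf1

#4 stroke at Sf1  (Sf1 fixes flow; stroke at Sf1)
#1 stroke at J2  (J2 flow already set via bond 4)
#3 stroke at J2  (J2 flow already set via bond 4)
#0 stroke at J1  (through GY1, causality inverts; strokes same side of GY1)
#2 stroke at I1  (J1 needs exactly one f-in)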